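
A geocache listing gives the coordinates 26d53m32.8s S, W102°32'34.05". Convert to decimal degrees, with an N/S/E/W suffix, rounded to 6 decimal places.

26.892444° S, 102.542792° W

Latitude: 26 + 53/60 + 32.8/3600 = 26.8924444
λ: 102° + 32/60 + 34.05/3600 = 102 + 0.533333 + 0.009458 = 102.5427917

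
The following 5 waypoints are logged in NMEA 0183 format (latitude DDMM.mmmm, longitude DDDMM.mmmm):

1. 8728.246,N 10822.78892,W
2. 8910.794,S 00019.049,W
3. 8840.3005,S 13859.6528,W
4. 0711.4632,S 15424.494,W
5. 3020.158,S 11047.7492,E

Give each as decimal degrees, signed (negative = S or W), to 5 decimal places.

1. 87.47077, -108.37982
2. -89.17990, -0.31748
3. -88.67168, -138.99421
4. -7.19105, -154.40823
5. -30.33597, 110.79582

Point 1:
  Lat: degrees = first 2 digits = 87, minutes = 28.246; 87 + 28.246/60 = 87.470767
  N ⇒ keep positive
  Lon: split at 3 digits → 108° and 22.78892′; 108 + 22.78892/60 = 108.379815
  W ⇒ negate
Point 2:
  φ: degrees = first 2 digits = 89, minutes = 10.794; 89 + 10.794/60 = 89.179900
  S → negative
  Longitude: degrees = first 3 digits = 0, minutes = 19.049; 0 + 19.049/60 = 0.317483
  hemisphere W, so the sign is −
Point 3:
  φ: split at 2 digits → 88° and 40.3005′; 88 + 40.3005/60 = 88.671675
  S → negative
  Longitude: degrees = first 3 digits = 138, minutes = 59.6528; 138 + 59.6528/60 = 138.994213
  W → negative
Point 4:
  Latitude: degrees = first 2 digits = 7, minutes = 11.4632; 7 + 11.4632/60 = 7.191053
  S → negative
  Lon: split at 3 digits → 154° and 24.494′; 154 + 24.494/60 = 154.408233
  W → negative
Point 5:
  Latitude: split at 2 digits → 30° and 20.158′; 30 + 20.158/60 = 30.335967
  hemisphere S, so the sign is −
  λ: degrees = first 3 digits = 110, minutes = 47.7492; 110 + 47.7492/60 = 110.795820
  E ⇒ keep positive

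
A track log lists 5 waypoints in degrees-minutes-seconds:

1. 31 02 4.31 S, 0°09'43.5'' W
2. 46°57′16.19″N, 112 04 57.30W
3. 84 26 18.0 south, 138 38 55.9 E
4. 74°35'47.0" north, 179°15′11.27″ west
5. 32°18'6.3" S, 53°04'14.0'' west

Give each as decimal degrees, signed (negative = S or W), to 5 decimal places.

Point 1:
  Lat: 2′ + 4.31″ = 2.07183′; 31 + 2.07183/60 = 31.034531
  hemisphere S, so the sign is −
  λ: 9′ + 43.5″ = 9.72500′; 0 + 9.72500/60 = 0.162083
  W ⇒ negate
Point 2:
  φ: 57′ + 16.19″ = 57.26983′; 46 + 57.26983/60 = 46.954497
  N ⇒ keep positive
  Lon: 112 + 4/60 + 57.3/3600 = 112.082583
  W → negative
Point 3:
  Lat: 26′ + 18″ = 26.30000′; 84 + 26.30000/60 = 84.438333
  S ⇒ negate
  λ: 38′ + 55.9″ = 38.93167′; 138 + 38.93167/60 = 138.648861
  E ⇒ keep positive
Point 4:
  φ: 35′ + 47″ = 35.78333′; 74 + 35.78333/60 = 74.596389
  N ⇒ keep positive
  Lon: 179° + 15/60 + 11.27/3600 = 179 + 0.250000 + 0.003131 = 179.253131
  W ⇒ negate
Point 5:
  Lat: 32 + 18/60 + 6.3/3600 = 32.301750
  S → negative
  Lon: 53 + 4/60 + 14/3600 = 53.070556
  W ⇒ negate

1. -31.03453, -0.16208
2. 46.95450, -112.08258
3. -84.43833, 138.64886
4. 74.59639, -179.25313
5. -32.30175, -53.07056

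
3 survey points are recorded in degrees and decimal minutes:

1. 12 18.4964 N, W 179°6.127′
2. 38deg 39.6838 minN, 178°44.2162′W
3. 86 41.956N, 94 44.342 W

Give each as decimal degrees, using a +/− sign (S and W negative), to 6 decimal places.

1. 12.308273, -179.102117
2. 38.661397, -178.736937
3. 86.699267, -94.739033

Point 1:
  Latitude: 18.4964′ = 0.308273°; total 12.3082733
  N ⇒ keep positive
  λ: 6.127′ = 0.102117°; total 179.1021167
  W → negative
Point 2:
  Lat: 38 + 39.6838/60 = 38.6613967
  N → positive
  Lon: 178 + 44.2162/60 = 178.7369367
  hemisphere W, so the sign is −
Point 3:
  Latitude: 86 + 41.956/60 = 86.6992667
  N → positive
  Lon: 44.342′ = 0.739033°; total 94.7390333
  W ⇒ negate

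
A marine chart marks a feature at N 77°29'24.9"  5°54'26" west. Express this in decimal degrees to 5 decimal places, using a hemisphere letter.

Lat: 77 + 29/60 + 24.9/3600 = 77.490250
Longitude: 54′ + 26″ = 54.43333′; 5 + 54.43333/60 = 5.907222

77.49025° N, 5.90722° W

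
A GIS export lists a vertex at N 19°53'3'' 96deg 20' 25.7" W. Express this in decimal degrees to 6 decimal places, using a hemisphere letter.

19.884167° N, 96.340472° W

Latitude: 53′ + 3″ = 53.05000′; 19 + 53.05000/60 = 19.8841667
Lon: 96 + 20/60 + 25.7/3600 = 96.3404722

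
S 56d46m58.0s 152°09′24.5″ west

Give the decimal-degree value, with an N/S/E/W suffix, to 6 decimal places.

Lat: 56 + 46/60 + 58/3600 = 56.7827778
Lon: 9′ + 24.5″ = 9.40833′; 152 + 9.40833/60 = 152.1568056

56.782778° S, 152.156806° W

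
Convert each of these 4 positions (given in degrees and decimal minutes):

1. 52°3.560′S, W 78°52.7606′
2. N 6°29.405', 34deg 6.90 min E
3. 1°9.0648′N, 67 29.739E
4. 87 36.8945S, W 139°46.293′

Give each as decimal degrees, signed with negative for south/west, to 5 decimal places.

Point 1:
  Lat: 3.56′ = 0.059333°; total 52.059333
  S ⇒ negate
  Longitude: 52.7606′ = 0.879343°; total 78.879343
  W ⇒ negate
Point 2:
  Latitude: 6 + 29.405/60 = 6.490083
  N ⇒ keep positive
  Lon: 34 + 6.9/60 = 34.115000
  E → positive
Point 3:
  φ: 1 + 9.0648/60 = 1.151080
  N → positive
  Lon: 29.739′ = 0.495650°; total 67.495650
  E ⇒ keep positive
Point 4:
  Latitude: 36.8945′ = 0.614908°; total 87.614908
  S ⇒ negate
  Longitude: 139 + 46.293/60 = 139.771550
  hemisphere W, so the sign is −

1. -52.05933, -78.87934
2. 6.49008, 34.11500
3. 1.15108, 67.49565
4. -87.61491, -139.77155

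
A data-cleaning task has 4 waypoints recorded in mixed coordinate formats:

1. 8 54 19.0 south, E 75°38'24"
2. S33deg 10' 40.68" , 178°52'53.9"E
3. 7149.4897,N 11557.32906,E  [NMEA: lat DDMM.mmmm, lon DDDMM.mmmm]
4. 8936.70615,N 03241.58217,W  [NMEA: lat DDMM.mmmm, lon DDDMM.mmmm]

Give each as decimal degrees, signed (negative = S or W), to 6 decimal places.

1. -8.905278, 75.640000
2. -33.177967, 178.881639
3. 71.824828, 115.955484
4. 89.611769, -32.693036

Point 1:
  φ: 8° + 54/60 + 19/3600 = 8 + 0.900000 + 0.005278 = 8.9052778
  hemisphere S, so the sign is −
  λ: 75 + 38/60 + 24/3600 = 75.6400000
  E ⇒ keep positive
Point 2:
  φ: 33 + 10/60 + 40.68/3600 = 33.1779667
  S ⇒ negate
  λ: 52′ + 53.9″ = 52.89833′; 178 + 52.89833/60 = 178.8816389
  E ⇒ keep positive
Point 3:
  φ: degrees = first 2 digits = 71, minutes = 49.4897; 71 + 49.4897/60 = 71.8248283
  N ⇒ keep positive
  λ: split at 3 digits → 115° and 57.32906′; 115 + 57.32906/60 = 115.9554843
  E → positive
Point 4:
  Latitude: degrees = first 2 digits = 89, minutes = 36.70615; 89 + 36.70615/60 = 89.6117692
  N → positive
  Lon: degrees = first 3 digits = 32, minutes = 41.58217; 32 + 41.58217/60 = 32.6930362
  W → negative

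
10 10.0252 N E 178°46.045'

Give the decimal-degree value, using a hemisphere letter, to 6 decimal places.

10.167087° N, 178.767417° E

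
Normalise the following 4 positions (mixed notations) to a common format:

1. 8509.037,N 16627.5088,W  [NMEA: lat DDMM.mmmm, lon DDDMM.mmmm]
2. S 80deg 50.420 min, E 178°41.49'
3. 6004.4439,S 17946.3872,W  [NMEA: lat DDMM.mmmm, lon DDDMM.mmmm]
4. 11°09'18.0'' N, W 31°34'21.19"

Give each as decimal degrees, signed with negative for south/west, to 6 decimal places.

1. 85.150617, -166.458480
2. -80.840333, 178.691500
3. -60.074065, -179.773120
4. 11.155000, -31.572553

Point 1:
  Lat: split at 2 digits → 85° and 9.037′; 85 + 9.037/60 = 85.1506167
  N ⇒ keep positive
  Lon: degrees = first 3 digits = 166, minutes = 27.5088; 166 + 27.5088/60 = 166.4584800
  hemisphere W, so the sign is −
Point 2:
  Latitude: 80 + 50.42/60 = 80.8403333
  S → negative
  Lon: 41.49′ = 0.691500°; total 178.6915000
  E ⇒ keep positive
Point 3:
  φ: degrees = first 2 digits = 60, minutes = 4.4439; 60 + 4.4439/60 = 60.0740650
  S → negative
  Lon: degrees = first 3 digits = 179, minutes = 46.3872; 179 + 46.3872/60 = 179.7731200
  hemisphere W, so the sign is −
Point 4:
  Latitude: 11 + 9/60 + 18/3600 = 11.1550000
  N ⇒ keep positive
  λ: 34′ + 21.19″ = 34.35317′; 31 + 34.35317/60 = 31.5725528
  W → negative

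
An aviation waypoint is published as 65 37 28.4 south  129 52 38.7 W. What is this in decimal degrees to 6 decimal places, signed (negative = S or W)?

-65.624556, -129.877417

φ: 37′ + 28.4″ = 37.47333′; 65 + 37.47333/60 = 65.6245556
S → negative
Lon: 52′ + 38.7″ = 52.64500′; 129 + 52.64500/60 = 129.8774167
hemisphere W, so the sign is −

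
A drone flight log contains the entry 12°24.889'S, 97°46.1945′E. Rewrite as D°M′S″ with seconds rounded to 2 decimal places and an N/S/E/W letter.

12°24′53.34″ S, 97°46′11.67″ E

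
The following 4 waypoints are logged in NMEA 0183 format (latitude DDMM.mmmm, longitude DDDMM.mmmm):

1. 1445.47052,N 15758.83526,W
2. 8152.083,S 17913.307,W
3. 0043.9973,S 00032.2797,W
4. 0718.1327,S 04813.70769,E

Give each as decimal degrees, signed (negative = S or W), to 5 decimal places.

Point 1:
  Latitude: degrees = first 2 digits = 14, minutes = 45.47052; 14 + 45.47052/60 = 14.757842
  N ⇒ keep positive
  λ: split at 3 digits → 157° and 58.83526′; 157 + 58.83526/60 = 157.980588
  hemisphere W, so the sign is −
Point 2:
  φ: split at 2 digits → 81° and 52.083′; 81 + 52.083/60 = 81.868050
  S ⇒ negate
  Lon: split at 3 digits → 179° and 13.307′; 179 + 13.307/60 = 179.221783
  hemisphere W, so the sign is −
Point 3:
  Latitude: split at 2 digits → 00° and 43.9973′; 0 + 43.9973/60 = 0.733288
  S ⇒ negate
  Longitude: degrees = first 3 digits = 0, minutes = 32.2797; 0 + 32.2797/60 = 0.537995
  hemisphere W, so the sign is −
Point 4:
  Lat: degrees = first 2 digits = 7, minutes = 18.1327; 7 + 18.1327/60 = 7.302212
  S → negative
  λ: degrees = first 3 digits = 48, minutes = 13.70769; 48 + 13.70769/60 = 48.228462
  E → positive

1. 14.75784, -157.98059
2. -81.86805, -179.22178
3. -0.73329, -0.53800
4. -7.30221, 48.22846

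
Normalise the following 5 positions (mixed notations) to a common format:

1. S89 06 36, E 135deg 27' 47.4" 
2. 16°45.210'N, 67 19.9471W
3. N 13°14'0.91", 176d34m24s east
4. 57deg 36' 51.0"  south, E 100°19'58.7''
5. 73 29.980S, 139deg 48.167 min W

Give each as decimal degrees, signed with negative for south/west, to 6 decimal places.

Point 1:
  Latitude: 89° + 6/60 + 36/3600 = 89 + 0.100000 + 0.010000 = 89.1100000
  S ⇒ negate
  Lon: 27′ + 47.4″ = 27.79000′; 135 + 27.79000/60 = 135.4631667
  E → positive
Point 2:
  φ: 45.21′ = 0.753500°; total 16.7535000
  N ⇒ keep positive
  λ: 67 + 19.9471/60 = 67.3324517
  W → negative
Point 3:
  φ: 13 + 14/60 + 0.91/3600 = 13.2335861
  N ⇒ keep positive
  Longitude: 34′ + 24″ = 34.40000′; 176 + 34.40000/60 = 176.5733333
  E → positive
Point 4:
  Latitude: 57 + 36/60 + 51/3600 = 57.6141667
  S → negative
  λ: 19′ + 58.7″ = 19.97833′; 100 + 19.97833/60 = 100.3329722
  E ⇒ keep positive
Point 5:
  Lat: 73 + 29.98/60 = 73.4996667
  S → negative
  Lon: 48.167′ = 0.802783°; total 139.8027833
  W ⇒ negate

1. -89.110000, 135.463167
2. 16.753500, -67.332452
3. 13.233586, 176.573333
4. -57.614167, 100.332972
5. -73.499667, -139.802783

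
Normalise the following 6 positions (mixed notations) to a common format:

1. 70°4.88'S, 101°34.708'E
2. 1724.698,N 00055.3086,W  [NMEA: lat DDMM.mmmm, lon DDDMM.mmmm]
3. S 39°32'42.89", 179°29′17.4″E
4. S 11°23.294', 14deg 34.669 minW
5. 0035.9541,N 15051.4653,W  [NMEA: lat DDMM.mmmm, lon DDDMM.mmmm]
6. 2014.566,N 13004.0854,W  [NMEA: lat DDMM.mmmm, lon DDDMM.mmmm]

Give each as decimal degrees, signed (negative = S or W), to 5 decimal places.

1. -70.08133, 101.57847
2. 17.41163, -0.92181
3. -39.54525, 179.48817
4. -11.38823, -14.57782
5. 0.59924, -150.85776
6. 20.24277, -130.06809

Point 1:
  φ: 4.88′ = 0.081333°; total 70.081333
  S ⇒ negate
  λ: 34.708′ = 0.578467°; total 101.578467
  E → positive
Point 2:
  Lat: split at 2 digits → 17° and 24.698′; 17 + 24.698/60 = 17.411633
  N → positive
  Lon: degrees = first 3 digits = 0, minutes = 55.3086; 0 + 55.3086/60 = 0.921810
  W → negative
Point 3:
  Lat: 39° + 32/60 + 42.89/3600 = 39 + 0.533333 + 0.011914 = 39.545247
  S ⇒ negate
  Lon: 29′ + 17.4″ = 29.29000′; 179 + 29.29000/60 = 179.488167
  E → positive
Point 4:
  φ: 23.294′ = 0.388233°; total 11.388233
  S ⇒ negate
  λ: 34.669′ = 0.577817°; total 14.577817
  hemisphere W, so the sign is −
Point 5:
  Lat: degrees = first 2 digits = 0, minutes = 35.9541; 0 + 35.9541/60 = 0.599235
  N ⇒ keep positive
  λ: split at 3 digits → 150° and 51.4653′; 150 + 51.4653/60 = 150.857755
  W → negative
Point 6:
  φ: degrees = first 2 digits = 20, minutes = 14.566; 20 + 14.566/60 = 20.242767
  N ⇒ keep positive
  Lon: degrees = first 3 digits = 130, minutes = 4.0854; 130 + 4.0854/60 = 130.068090
  hemisphere W, so the sign is −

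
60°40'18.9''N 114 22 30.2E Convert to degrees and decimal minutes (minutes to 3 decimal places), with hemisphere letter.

60° 40.315′ N, 114° 22.503′ E

Lat: 40 + 18.9/60 = 40.31500′
λ: 22 + 30.2/60 = 22.50333′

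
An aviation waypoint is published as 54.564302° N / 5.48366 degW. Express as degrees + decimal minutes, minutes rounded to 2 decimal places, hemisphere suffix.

54° 33.86′ N, 5° 29.02′ W

Latitude: 54° + 0.564302 × 60 = 54° 33.8581′
Longitude: minutes = (5.483660 − 5) × 60 = 29.0196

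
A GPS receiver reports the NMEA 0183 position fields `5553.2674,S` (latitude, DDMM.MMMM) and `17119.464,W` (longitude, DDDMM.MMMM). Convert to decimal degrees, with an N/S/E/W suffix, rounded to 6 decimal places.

55.887790° S, 171.324400° W

Latitude: split at 2 digits → 55° and 53.2674′; 55 + 53.2674/60 = 55.8877900
λ: split at 3 digits → 171° and 19.464′; 171 + 19.464/60 = 171.3244000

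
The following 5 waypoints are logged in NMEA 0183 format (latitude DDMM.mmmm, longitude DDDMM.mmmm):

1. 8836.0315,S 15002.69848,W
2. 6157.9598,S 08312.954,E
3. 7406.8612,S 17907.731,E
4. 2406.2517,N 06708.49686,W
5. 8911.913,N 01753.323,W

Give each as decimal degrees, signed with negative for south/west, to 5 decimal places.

Point 1:
  φ: degrees = first 2 digits = 88, minutes = 36.0315; 88 + 36.0315/60 = 88.600525
  S → negative
  Lon: split at 3 digits → 150° and 2.69848′; 150 + 2.69848/60 = 150.044975
  hemisphere W, so the sign is −
Point 2:
  φ: split at 2 digits → 61° and 57.9598′; 61 + 57.9598/60 = 61.965997
  S ⇒ negate
  Lon: degrees = first 3 digits = 83, minutes = 12.954; 83 + 12.954/60 = 83.215900
  E → positive
Point 3:
  Latitude: split at 2 digits → 74° and 6.8612′; 74 + 6.8612/60 = 74.114353
  hemisphere S, so the sign is −
  Longitude: split at 3 digits → 179° and 7.731′; 179 + 7.731/60 = 179.128850
  E → positive
Point 4:
  Lat: split at 2 digits → 24° and 6.2517′; 24 + 6.2517/60 = 24.104195
  N → positive
  λ: degrees = first 3 digits = 67, minutes = 8.49686; 67 + 8.49686/60 = 67.141614
  W → negative
Point 5:
  Lat: degrees = first 2 digits = 89, minutes = 11.913; 89 + 11.913/60 = 89.198550
  N → positive
  Lon: split at 3 digits → 017° and 53.323′; 17 + 53.323/60 = 17.888717
  hemisphere W, so the sign is −

1. -88.60053, -150.04497
2. -61.96600, 83.21590
3. -74.11435, 179.12885
4. 24.10420, -67.14161
5. 89.19855, -17.88872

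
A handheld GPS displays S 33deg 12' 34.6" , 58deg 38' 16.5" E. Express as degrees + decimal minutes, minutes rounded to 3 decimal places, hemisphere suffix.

Lat: 12 + 34.6/60 = 12.57667′
Longitude: seconds/60 = 0.27500; minutes = 38 + 0.27500 = 38.27500

33° 12.577′ S, 58° 38.275′ E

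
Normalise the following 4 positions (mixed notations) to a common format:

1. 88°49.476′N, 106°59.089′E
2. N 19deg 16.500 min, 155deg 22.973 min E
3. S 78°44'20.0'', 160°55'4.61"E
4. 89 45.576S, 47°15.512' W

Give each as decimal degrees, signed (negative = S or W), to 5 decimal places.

Point 1:
  φ: 88 + 49.476/60 = 88.824600
  N ⇒ keep positive
  λ: 106 + 59.089/60 = 106.984817
  E ⇒ keep positive
Point 2:
  φ: 16.5′ = 0.275000°; total 19.275000
  N ⇒ keep positive
  λ: 22.973′ = 0.382883°; total 155.382883
  E ⇒ keep positive
Point 3:
  Lat: 78 + 44/60 + 20/3600 = 78.738889
  S → negative
  λ: 55′ + 4.61″ = 55.07683′; 160 + 55.07683/60 = 160.917947
  E ⇒ keep positive
Point 4:
  Lat: 45.576′ = 0.759600°; total 89.759600
  S ⇒ negate
  Longitude: 47 + 15.512/60 = 47.258533
  hemisphere W, so the sign is −

1. 88.82460, 106.98482
2. 19.27500, 155.38288
3. -78.73889, 160.91795
4. -89.75960, -47.25853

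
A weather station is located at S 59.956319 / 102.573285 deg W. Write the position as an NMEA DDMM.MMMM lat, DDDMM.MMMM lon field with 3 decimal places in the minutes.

φ: fractional part 0.956319 → 57.37914 minutes
λ: fractional part 0.573285 → 34.39710 minutes

5957.379,S / 10234.397,W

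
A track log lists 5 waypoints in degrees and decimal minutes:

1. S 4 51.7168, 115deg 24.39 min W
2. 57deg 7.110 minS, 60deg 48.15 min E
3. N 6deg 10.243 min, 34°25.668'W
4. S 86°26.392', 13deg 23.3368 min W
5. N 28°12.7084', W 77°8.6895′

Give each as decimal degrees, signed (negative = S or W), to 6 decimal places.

Point 1:
  φ: 51.7168′ = 0.861947°; total 4.8619467
  S → negative
  λ: 24.39′ = 0.406500°; total 115.4065000
  W → negative
Point 2:
  Latitude: 57 + 7.11/60 = 57.1185000
  hemisphere S, so the sign is −
  Longitude: 60 + 48.15/60 = 60.8025000
  E → positive
Point 3:
  Latitude: 6 + 10.243/60 = 6.1707167
  N ⇒ keep positive
  λ: 25.668′ = 0.427800°; total 34.4278000
  W → negative
Point 4:
  φ: 26.392′ = 0.439867°; total 86.4398667
  S ⇒ negate
  Lon: 23.3368′ = 0.388947°; total 13.3889467
  hemisphere W, so the sign is −
Point 5:
  Lat: 12.7084′ = 0.211807°; total 28.2118067
  N ⇒ keep positive
  Longitude: 77 + 8.6895/60 = 77.1448250
  W → negative

1. -4.861947, -115.406500
2. -57.118500, 60.802500
3. 6.170717, -34.427800
4. -86.439867, -13.388947
5. 28.211807, -77.144825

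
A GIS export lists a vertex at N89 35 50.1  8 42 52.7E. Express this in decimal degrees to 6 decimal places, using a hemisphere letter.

89.597250° N, 8.714639° E

Lat: 35′ + 50.1″ = 35.83500′; 89 + 35.83500/60 = 89.5972500
Longitude: 8 + 42/60 + 52.7/3600 = 8.7146389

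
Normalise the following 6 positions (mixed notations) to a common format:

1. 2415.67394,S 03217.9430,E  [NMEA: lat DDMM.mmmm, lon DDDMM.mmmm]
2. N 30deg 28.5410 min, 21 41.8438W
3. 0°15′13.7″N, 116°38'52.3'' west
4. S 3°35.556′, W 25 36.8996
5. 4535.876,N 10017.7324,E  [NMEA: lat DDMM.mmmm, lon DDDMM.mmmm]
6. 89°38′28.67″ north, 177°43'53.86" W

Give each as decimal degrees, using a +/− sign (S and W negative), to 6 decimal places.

1. -24.261232, 32.299050
2. 30.475683, -21.697397
3. 0.253806, -116.647861
4. -3.592600, -25.614993
5. 45.597933, 100.295540
6. 89.641297, -177.731628

Point 1:
  Latitude: degrees = first 2 digits = 24, minutes = 15.67394; 24 + 15.67394/60 = 24.2612323
  S ⇒ negate
  Longitude: degrees = first 3 digits = 32, minutes = 17.943; 32 + 17.943/60 = 32.2990500
  E ⇒ keep positive
Point 2:
  Lat: 28.541′ = 0.475683°; total 30.4756833
  N ⇒ keep positive
  λ: 41.8438′ = 0.697397°; total 21.6973967
  hemisphere W, so the sign is −
Point 3:
  Latitude: 0° + 15/60 + 13.7/3600 = 0 + 0.250000 + 0.003806 = 0.2538056
  N ⇒ keep positive
  Longitude: 38′ + 52.3″ = 38.87167′; 116 + 38.87167/60 = 116.6478611
  W → negative
Point 4:
  Latitude: 3 + 35.556/60 = 3.5926000
  S → negative
  λ: 36.8996′ = 0.614993°; total 25.6149933
  W → negative
Point 5:
  Lat: split at 2 digits → 45° and 35.876′; 45 + 35.876/60 = 45.5979333
  N → positive
  Lon: split at 3 digits → 100° and 17.7324′; 100 + 17.7324/60 = 100.2955400
  E → positive
Point 6:
  φ: 89 + 38/60 + 28.67/3600 = 89.6412972
  N → positive
  λ: 43′ + 53.86″ = 43.89767′; 177 + 43.89767/60 = 177.7316278
  W → negative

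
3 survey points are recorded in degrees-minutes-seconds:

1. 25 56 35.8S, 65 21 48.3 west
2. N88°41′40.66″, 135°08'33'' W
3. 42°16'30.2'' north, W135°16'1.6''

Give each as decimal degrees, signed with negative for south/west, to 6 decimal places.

1. -25.943278, -65.363417
2. 88.694628, -135.142500
3. 42.275056, -135.267111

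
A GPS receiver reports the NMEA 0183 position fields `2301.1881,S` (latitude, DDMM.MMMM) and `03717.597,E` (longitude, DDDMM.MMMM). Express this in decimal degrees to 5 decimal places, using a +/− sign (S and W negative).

-23.01980, 37.29328

Lat: split at 2 digits → 23° and 1.1881′; 23 + 1.1881/60 = 23.019802
S → negative
Longitude: split at 3 digits → 037° and 17.597′; 37 + 17.597/60 = 37.293283
E ⇒ keep positive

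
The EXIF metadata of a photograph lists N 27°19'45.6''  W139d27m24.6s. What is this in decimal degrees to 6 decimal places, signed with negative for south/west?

27.329333, -139.456833

Latitude: 19′ + 45.6″ = 19.76000′; 27 + 19.76000/60 = 27.3293333
N ⇒ keep positive
Lon: 27′ + 24.6″ = 27.41000′; 139 + 27.41000/60 = 139.4568333
W ⇒ negate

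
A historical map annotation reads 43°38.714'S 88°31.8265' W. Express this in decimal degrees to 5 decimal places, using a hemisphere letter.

43.64523° S, 88.53044° W

Latitude: 38.714′ = 0.645233°; total 43.645233
λ: 88 + 31.8265/60 = 88.530442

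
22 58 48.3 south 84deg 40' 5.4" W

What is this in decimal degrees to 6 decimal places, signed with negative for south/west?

Latitude: 22 + 58/60 + 48.3/3600 = 22.9800833
S ⇒ negate
λ: 84° + 40/60 + 5.4/3600 = 84 + 0.666667 + 0.001500 = 84.6681667
W ⇒ negate

-22.980083, -84.668167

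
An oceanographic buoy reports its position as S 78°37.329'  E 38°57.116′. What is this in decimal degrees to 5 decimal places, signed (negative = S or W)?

Lat: 78 + 37.329/60 = 78.622150
hemisphere S, so the sign is −
λ: 38 + 57.116/60 = 38.951933
E → positive

-78.62215, 38.95193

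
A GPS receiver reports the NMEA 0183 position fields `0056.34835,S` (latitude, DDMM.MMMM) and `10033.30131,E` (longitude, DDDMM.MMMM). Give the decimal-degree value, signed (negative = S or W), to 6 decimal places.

Lat: degrees = first 2 digits = 0, minutes = 56.34835; 0 + 56.34835/60 = 0.9391392
hemisphere S, so the sign is −
λ: degrees = first 3 digits = 100, minutes = 33.30131; 100 + 33.30131/60 = 100.5550218
E ⇒ keep positive

-0.939139, 100.555022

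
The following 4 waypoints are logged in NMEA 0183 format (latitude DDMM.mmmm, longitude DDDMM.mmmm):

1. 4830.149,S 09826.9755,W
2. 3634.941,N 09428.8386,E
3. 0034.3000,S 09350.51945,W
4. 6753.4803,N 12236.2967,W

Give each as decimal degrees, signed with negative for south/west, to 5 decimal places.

Point 1:
  φ: degrees = first 2 digits = 48, minutes = 30.149; 48 + 30.149/60 = 48.502483
  S ⇒ negate
  λ: split at 3 digits → 098° and 26.9755′; 98 + 26.9755/60 = 98.449592
  hemisphere W, so the sign is −
Point 2:
  Latitude: degrees = first 2 digits = 36, minutes = 34.941; 36 + 34.941/60 = 36.582350
  N ⇒ keep positive
  λ: split at 3 digits → 094° and 28.8386′; 94 + 28.8386/60 = 94.480643
  E → positive
Point 3:
  Lat: degrees = first 2 digits = 0, minutes = 34.3; 0 + 34.3/60 = 0.571667
  S → negative
  Longitude: degrees = first 3 digits = 93, minutes = 50.51945; 93 + 50.51945/60 = 93.841991
  W ⇒ negate
Point 4:
  Latitude: split at 2 digits → 67° and 53.4803′; 67 + 53.4803/60 = 67.891338
  N ⇒ keep positive
  λ: degrees = first 3 digits = 122, minutes = 36.2967; 122 + 36.2967/60 = 122.604945
  W ⇒ negate

1. -48.50248, -98.44959
2. 36.58235, 94.48064
3. -0.57167, -93.84199
4. 67.89134, -122.60495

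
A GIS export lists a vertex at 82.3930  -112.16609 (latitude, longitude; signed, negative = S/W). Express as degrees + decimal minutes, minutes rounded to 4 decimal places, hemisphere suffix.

Lat: fractional part 0.393000 → 23.580000 minutes
Longitude is negative → W; |value| = 112.166090
Longitude: minutes = (112.166090 − 112) × 60 = 9.965400

82° 23.5800′ N, 112° 9.9654′ W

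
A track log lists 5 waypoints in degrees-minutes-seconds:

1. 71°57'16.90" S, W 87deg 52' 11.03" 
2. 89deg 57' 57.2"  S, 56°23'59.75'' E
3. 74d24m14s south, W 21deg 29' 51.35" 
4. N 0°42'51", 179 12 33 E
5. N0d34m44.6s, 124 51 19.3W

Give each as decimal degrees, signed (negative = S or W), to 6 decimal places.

1. -71.954694, -87.869731
2. -89.965889, 56.399931
3. -74.403889, -21.497597
4. 0.714167, 179.209167
5. 0.579056, -124.855361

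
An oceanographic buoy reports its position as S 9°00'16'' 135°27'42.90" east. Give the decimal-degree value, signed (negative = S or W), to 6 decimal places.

φ: 9° + 0/60 + 16/3600 = 9 + 0.000000 + 0.004444 = 9.0044444
S ⇒ negate
λ: 27′ + 42.9″ = 27.71500′; 135 + 27.71500/60 = 135.4619167
E → positive

-9.004444, 135.461917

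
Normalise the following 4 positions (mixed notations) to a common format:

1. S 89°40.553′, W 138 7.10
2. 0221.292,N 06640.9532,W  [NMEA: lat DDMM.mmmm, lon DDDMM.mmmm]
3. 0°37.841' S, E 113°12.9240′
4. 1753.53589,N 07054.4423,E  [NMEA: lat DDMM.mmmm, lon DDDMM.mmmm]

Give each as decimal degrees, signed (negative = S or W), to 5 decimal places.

Point 1:
  Lat: 89 + 40.553/60 = 89.675883
  S ⇒ negate
  λ: 138 + 7.1/60 = 138.118333
  hemisphere W, so the sign is −
Point 2:
  Lat: degrees = first 2 digits = 2, minutes = 21.292; 2 + 21.292/60 = 2.354867
  N ⇒ keep positive
  Longitude: split at 3 digits → 066° and 40.9532′; 66 + 40.9532/60 = 66.682553
  hemisphere W, so the sign is −
Point 3:
  Lat: 0 + 37.841/60 = 0.630683
  S ⇒ negate
  Longitude: 113 + 12.924/60 = 113.215400
  E → positive
Point 4:
  Latitude: degrees = first 2 digits = 17, minutes = 53.53589; 17 + 53.53589/60 = 17.892265
  N ⇒ keep positive
  Lon: degrees = first 3 digits = 70, minutes = 54.4423; 70 + 54.4423/60 = 70.907372
  E ⇒ keep positive

1. -89.67588, -138.11833
2. 2.35487, -66.68255
3. -0.63068, 113.21540
4. 17.89226, 70.90737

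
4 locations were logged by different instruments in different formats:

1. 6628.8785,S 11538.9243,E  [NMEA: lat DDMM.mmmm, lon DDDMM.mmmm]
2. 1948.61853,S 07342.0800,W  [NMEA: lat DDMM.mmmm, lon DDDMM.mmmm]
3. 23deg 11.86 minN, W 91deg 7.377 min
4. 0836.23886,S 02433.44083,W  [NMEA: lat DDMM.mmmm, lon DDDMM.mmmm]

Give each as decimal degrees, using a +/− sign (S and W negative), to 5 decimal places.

1. -66.48131, 115.64874
2. -19.81031, -73.70133
3. 23.19767, -91.12295
4. -8.60398, -24.55735

Point 1:
  φ: degrees = first 2 digits = 66, minutes = 28.8785; 66 + 28.8785/60 = 66.481308
  hemisphere S, so the sign is −
  Longitude: degrees = first 3 digits = 115, minutes = 38.9243; 115 + 38.9243/60 = 115.648738
  E ⇒ keep positive
Point 2:
  Latitude: degrees = first 2 digits = 19, minutes = 48.61853; 19 + 48.61853/60 = 19.810309
  S → negative
  Lon: split at 3 digits → 073° and 42.08′; 73 + 42.08/60 = 73.701333
  W ⇒ negate
Point 3:
  Latitude: 11.86′ = 0.197667°; total 23.197667
  N → positive
  λ: 91 + 7.377/60 = 91.122950
  hemisphere W, so the sign is −
Point 4:
  Latitude: split at 2 digits → 08° and 36.23886′; 8 + 36.23886/60 = 8.603981
  S ⇒ negate
  λ: degrees = first 3 digits = 24, minutes = 33.44083; 24 + 33.44083/60 = 24.557347
  hemisphere W, so the sign is −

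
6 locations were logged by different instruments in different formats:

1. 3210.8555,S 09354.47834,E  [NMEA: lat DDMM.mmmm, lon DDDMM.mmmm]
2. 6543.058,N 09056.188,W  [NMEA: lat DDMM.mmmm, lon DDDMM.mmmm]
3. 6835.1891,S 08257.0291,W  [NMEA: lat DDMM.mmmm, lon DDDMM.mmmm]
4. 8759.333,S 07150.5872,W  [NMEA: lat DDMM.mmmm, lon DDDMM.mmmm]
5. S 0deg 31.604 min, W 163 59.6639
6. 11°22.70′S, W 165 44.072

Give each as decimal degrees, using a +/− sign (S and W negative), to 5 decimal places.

Point 1:
  φ: split at 2 digits → 32° and 10.8555′; 32 + 10.8555/60 = 32.180925
  S ⇒ negate
  λ: degrees = first 3 digits = 93, minutes = 54.47834; 93 + 54.47834/60 = 93.907972
  E → positive
Point 2:
  Latitude: degrees = first 2 digits = 65, minutes = 43.058; 65 + 43.058/60 = 65.717633
  N → positive
  λ: degrees = first 3 digits = 90, minutes = 56.188; 90 + 56.188/60 = 90.936467
  hemisphere W, so the sign is −
Point 3:
  Latitude: degrees = first 2 digits = 68, minutes = 35.1891; 68 + 35.1891/60 = 68.586485
  hemisphere S, so the sign is −
  λ: split at 3 digits → 082° and 57.0291′; 82 + 57.0291/60 = 82.950485
  hemisphere W, so the sign is −
Point 4:
  Latitude: split at 2 digits → 87° and 59.333′; 87 + 59.333/60 = 87.988883
  hemisphere S, so the sign is −
  Longitude: split at 3 digits → 071° and 50.5872′; 71 + 50.5872/60 = 71.843120
  W → negative
Point 5:
  φ: 31.604′ = 0.526733°; total 0.526733
  hemisphere S, so the sign is −
  λ: 59.6639′ = 0.994398°; total 163.994398
  W → negative
Point 6:
  φ: 22.7′ = 0.378333°; total 11.378333
  S ⇒ negate
  λ: 44.072′ = 0.734533°; total 165.734533
  W ⇒ negate

1. -32.18093, 93.90797
2. 65.71763, -90.93647
3. -68.58649, -82.95049
4. -87.98888, -71.84312
5. -0.52673, -163.99440
6. -11.37833, -165.73453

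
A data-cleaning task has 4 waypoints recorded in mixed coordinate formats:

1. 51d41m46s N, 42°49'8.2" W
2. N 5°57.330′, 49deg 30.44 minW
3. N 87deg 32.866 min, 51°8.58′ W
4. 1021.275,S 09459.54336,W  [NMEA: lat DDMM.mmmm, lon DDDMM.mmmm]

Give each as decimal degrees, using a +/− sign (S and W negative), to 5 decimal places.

Point 1:
  φ: 51° + 41/60 + 46/3600 = 51 + 0.683333 + 0.012778 = 51.696111
  N → positive
  λ: 49′ + 8.2″ = 49.13667′; 42 + 49.13667/60 = 42.818944
  W → negative
Point 2:
  Lat: 57.33′ = 0.955500°; total 5.955500
  N ⇒ keep positive
  Longitude: 49 + 30.44/60 = 49.507333
  hemisphere W, so the sign is −
Point 3:
  φ: 32.866′ = 0.547767°; total 87.547767
  N ⇒ keep positive
  λ: 51 + 8.58/60 = 51.143000
  W → negative
Point 4:
  φ: split at 2 digits → 10° and 21.275′; 10 + 21.275/60 = 10.354583
  hemisphere S, so the sign is −
  Lon: degrees = first 3 digits = 94, minutes = 59.54336; 94 + 59.54336/60 = 94.992389
  hemisphere W, so the sign is −

1. 51.69611, -42.81894
2. 5.95550, -49.50733
3. 87.54777, -51.14300
4. -10.35458, -94.99239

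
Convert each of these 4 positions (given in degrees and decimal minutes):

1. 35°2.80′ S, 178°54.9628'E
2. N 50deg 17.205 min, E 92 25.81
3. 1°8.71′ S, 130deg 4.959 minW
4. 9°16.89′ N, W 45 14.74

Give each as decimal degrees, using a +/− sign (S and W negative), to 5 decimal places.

Point 1:
  φ: 35 + 2.8/60 = 35.046667
  hemisphere S, so the sign is −
  Lon: 178 + 54.9628/60 = 178.916047
  E → positive
Point 2:
  Lat: 17.205′ = 0.286750°; total 50.286750
  N → positive
  Longitude: 25.81′ = 0.430167°; total 92.430167
  E → positive
Point 3:
  Lat: 8.71′ = 0.145167°; total 1.145167
  S ⇒ negate
  Lon: 4.959′ = 0.082650°; total 130.082650
  hemisphere W, so the sign is −
Point 4:
  Latitude: 16.89′ = 0.281500°; total 9.281500
  N ⇒ keep positive
  Lon: 45 + 14.74/60 = 45.245667
  hemisphere W, so the sign is −

1. -35.04667, 178.91605
2. 50.28675, 92.43017
3. -1.14517, -130.08265
4. 9.28150, -45.24567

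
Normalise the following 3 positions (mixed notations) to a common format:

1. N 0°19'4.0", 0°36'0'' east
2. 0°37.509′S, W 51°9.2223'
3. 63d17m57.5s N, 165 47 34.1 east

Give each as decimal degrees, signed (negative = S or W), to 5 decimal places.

Point 1:
  Lat: 0 + 19/60 + 4/3600 = 0.317778
  N → positive
  Lon: 36′ + 0″ = 36.00000′; 0 + 36.00000/60 = 0.600000
  E → positive
Point 2:
  Latitude: 0 + 37.509/60 = 0.625150
  S → negative
  Longitude: 9.2223′ = 0.153705°; total 51.153705
  W → negative
Point 3:
  Lat: 17′ + 57.5″ = 17.95833′; 63 + 17.95833/60 = 63.299306
  N ⇒ keep positive
  λ: 47′ + 34.1″ = 47.56833′; 165 + 47.56833/60 = 165.792806
  E → positive

1. 0.31778, 0.60000
2. -0.62515, -51.15371
3. 63.29931, 165.79281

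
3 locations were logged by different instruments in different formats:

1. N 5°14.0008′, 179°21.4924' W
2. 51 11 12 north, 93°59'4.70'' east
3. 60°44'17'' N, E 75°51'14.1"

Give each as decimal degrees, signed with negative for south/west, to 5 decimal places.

1. 5.23335, -179.35821
2. 51.18667, 93.98464
3. 60.73806, 75.85392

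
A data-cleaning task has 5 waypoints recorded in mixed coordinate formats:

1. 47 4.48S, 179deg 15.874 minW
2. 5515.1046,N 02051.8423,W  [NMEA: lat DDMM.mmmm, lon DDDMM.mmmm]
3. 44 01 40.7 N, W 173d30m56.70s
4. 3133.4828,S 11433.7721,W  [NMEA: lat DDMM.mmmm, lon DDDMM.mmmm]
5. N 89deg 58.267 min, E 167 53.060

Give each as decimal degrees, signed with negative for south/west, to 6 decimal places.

1. -47.074667, -179.264567
2. 55.251743, -20.864038
3. 44.027972, -173.515750
4. -31.558047, -114.562868
5. 89.971117, 167.884333

Point 1:
  φ: 4.48′ = 0.074667°; total 47.0746667
  S → negative
  λ: 15.874′ = 0.264567°; total 179.2645667
  hemisphere W, so the sign is −
Point 2:
  Lat: split at 2 digits → 55° and 15.1046′; 55 + 15.1046/60 = 55.2517433
  N ⇒ keep positive
  λ: degrees = first 3 digits = 20, minutes = 51.8423; 20 + 51.8423/60 = 20.8640383
  hemisphere W, so the sign is −
Point 3:
  Latitude: 44° + 1/60 + 40.7/3600 = 44 + 0.016667 + 0.011306 = 44.0279722
  N ⇒ keep positive
  λ: 173° + 30/60 + 56.7/3600 = 173 + 0.500000 + 0.015750 = 173.5157500
  W ⇒ negate
Point 4:
  Lat: degrees = first 2 digits = 31, minutes = 33.4828; 31 + 33.4828/60 = 31.5580467
  hemisphere S, so the sign is −
  Longitude: split at 3 digits → 114° and 33.7721′; 114 + 33.7721/60 = 114.5628683
  hemisphere W, so the sign is −
Point 5:
  φ: 58.267′ = 0.971117°; total 89.9711167
  N → positive
  Lon: 167 + 53.06/60 = 167.8843333
  E ⇒ keep positive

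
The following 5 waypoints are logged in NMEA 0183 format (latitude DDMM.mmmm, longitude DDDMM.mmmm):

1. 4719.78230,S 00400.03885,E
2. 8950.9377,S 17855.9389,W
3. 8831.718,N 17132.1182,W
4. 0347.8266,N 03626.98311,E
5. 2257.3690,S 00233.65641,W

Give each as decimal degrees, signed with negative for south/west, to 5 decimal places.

Point 1:
  Latitude: degrees = first 2 digits = 47, minutes = 19.7823; 47 + 19.7823/60 = 47.329705
  hemisphere S, so the sign is −
  Lon: split at 3 digits → 004° and 0.03885′; 4 + 0.03885/60 = 4.000648
  E ⇒ keep positive
Point 2:
  Lat: degrees = first 2 digits = 89, minutes = 50.9377; 89 + 50.9377/60 = 89.848962
  S ⇒ negate
  Lon: degrees = first 3 digits = 178, minutes = 55.9389; 178 + 55.9389/60 = 178.932315
  hemisphere W, so the sign is −
Point 3:
  Latitude: split at 2 digits → 88° and 31.718′; 88 + 31.718/60 = 88.528633
  N ⇒ keep positive
  Longitude: degrees = first 3 digits = 171, minutes = 32.1182; 171 + 32.1182/60 = 171.535303
  W → negative
Point 4:
  Latitude: degrees = first 2 digits = 3, minutes = 47.8266; 3 + 47.8266/60 = 3.797110
  N ⇒ keep positive
  Lon: degrees = first 3 digits = 36, minutes = 26.98311; 36 + 26.98311/60 = 36.449719
  E → positive
Point 5:
  φ: split at 2 digits → 22° and 57.369′; 22 + 57.369/60 = 22.956150
  S ⇒ negate
  Lon: split at 3 digits → 002° and 33.65641′; 2 + 33.65641/60 = 2.560940
  W ⇒ negate

1. -47.32971, 4.00065
2. -89.84896, -178.93232
3. 88.52863, -171.53530
4. 3.79711, 36.44972
5. -22.95615, -2.56094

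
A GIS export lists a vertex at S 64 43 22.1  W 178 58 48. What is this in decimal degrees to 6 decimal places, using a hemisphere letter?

64.722806° S, 178.980000° W

Lat: 64° + 43/60 + 22.1/3600 = 64 + 0.716667 + 0.006139 = 64.7228056
Longitude: 178 + 58/60 + 48/3600 = 178.9800000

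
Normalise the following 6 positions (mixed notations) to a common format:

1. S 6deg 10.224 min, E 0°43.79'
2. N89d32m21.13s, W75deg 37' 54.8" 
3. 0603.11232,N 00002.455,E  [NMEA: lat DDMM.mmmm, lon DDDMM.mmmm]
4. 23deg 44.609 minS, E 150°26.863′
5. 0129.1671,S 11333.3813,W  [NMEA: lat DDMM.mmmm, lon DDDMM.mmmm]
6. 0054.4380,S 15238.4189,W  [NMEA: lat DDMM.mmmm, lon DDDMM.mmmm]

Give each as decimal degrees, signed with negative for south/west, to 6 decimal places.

1. -6.170400, 0.729833
2. 89.539203, -75.631889
3. 6.051872, 0.040917
4. -23.743483, 150.447717
5. -1.486118, -113.556355
6. -0.907300, -152.640315

Point 1:
  Lat: 10.224′ = 0.170400°; total 6.1704000
  S ⇒ negate
  Lon: 43.79′ = 0.729833°; total 0.7298333
  E → positive
Point 2:
  Lat: 89 + 32/60 + 21.13/3600 = 89.5392028
  N → positive
  λ: 37′ + 54.8″ = 37.91333′; 75 + 37.91333/60 = 75.6318889
  W ⇒ negate
Point 3:
  Latitude: split at 2 digits → 06° and 3.11232′; 6 + 3.11232/60 = 6.0518720
  N ⇒ keep positive
  Lon: split at 3 digits → 000° and 2.455′; 0 + 2.455/60 = 0.0409167
  E ⇒ keep positive
Point 4:
  φ: 23 + 44.609/60 = 23.7434833
  S → negative
  Longitude: 26.863′ = 0.447717°; total 150.4477167
  E → positive
Point 5:
  φ: degrees = first 2 digits = 1, minutes = 29.1671; 1 + 29.1671/60 = 1.4861183
  S ⇒ negate
  Lon: split at 3 digits → 113° and 33.3813′; 113 + 33.3813/60 = 113.5563550
  W → negative
Point 6:
  Lat: split at 2 digits → 00° and 54.438′; 0 + 54.438/60 = 0.9073000
  S → negative
  λ: degrees = first 3 digits = 152, minutes = 38.4189; 152 + 38.4189/60 = 152.6403150
  W → negative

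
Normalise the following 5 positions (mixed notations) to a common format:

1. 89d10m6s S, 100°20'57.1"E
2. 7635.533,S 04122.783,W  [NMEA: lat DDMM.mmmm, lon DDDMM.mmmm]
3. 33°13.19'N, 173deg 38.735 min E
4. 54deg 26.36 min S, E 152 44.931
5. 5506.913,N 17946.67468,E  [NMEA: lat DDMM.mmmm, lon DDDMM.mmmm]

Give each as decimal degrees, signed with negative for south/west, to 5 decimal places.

1. -89.16833, 100.34919
2. -76.59222, -41.37972
3. 33.21983, 173.64558
4. -54.43933, 152.74885
5. 55.11522, 179.77791

Point 1:
  Latitude: 89° + 10/60 + 6/3600 = 89 + 0.166667 + 0.001667 = 89.168333
  S ⇒ negate
  λ: 100 + 20/60 + 57.1/3600 = 100.349194
  E → positive
Point 2:
  Latitude: degrees = first 2 digits = 76, minutes = 35.533; 76 + 35.533/60 = 76.592217
  hemisphere S, so the sign is −
  Longitude: split at 3 digits → 041° and 22.783′; 41 + 22.783/60 = 41.379717
  W ⇒ negate
Point 3:
  Latitude: 13.19′ = 0.219833°; total 33.219833
  N → positive
  Longitude: 173 + 38.735/60 = 173.645583
  E → positive
Point 4:
  φ: 54 + 26.36/60 = 54.439333
  hemisphere S, so the sign is −
  Lon: 152 + 44.931/60 = 152.748850
  E → positive
Point 5:
  Lat: split at 2 digits → 55° and 6.913′; 55 + 6.913/60 = 55.115217
  N ⇒ keep positive
  Longitude: split at 3 digits → 179° and 46.67468′; 179 + 46.67468/60 = 179.777911
  E ⇒ keep positive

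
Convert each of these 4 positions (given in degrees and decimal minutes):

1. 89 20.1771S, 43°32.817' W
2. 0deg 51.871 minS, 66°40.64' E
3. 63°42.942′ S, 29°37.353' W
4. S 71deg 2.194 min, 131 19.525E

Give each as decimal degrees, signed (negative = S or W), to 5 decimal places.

Point 1:
  φ: 20.1771′ = 0.336285°; total 89.336285
  hemisphere S, so the sign is −
  Lon: 43 + 32.817/60 = 43.546950
  W ⇒ negate
Point 2:
  Latitude: 0 + 51.871/60 = 0.864517
  S → negative
  Longitude: 66 + 40.64/60 = 66.677333
  E ⇒ keep positive
Point 3:
  Latitude: 42.942′ = 0.715700°; total 63.715700
  S → negative
  λ: 29 + 37.353/60 = 29.622550
  W ⇒ negate
Point 4:
  Lat: 71 + 2.194/60 = 71.036567
  hemisphere S, so the sign is −
  λ: 131 + 19.525/60 = 131.325417
  E ⇒ keep positive

1. -89.33629, -43.54695
2. -0.86452, 66.67733
3. -63.71570, -29.62255
4. -71.03657, 131.32542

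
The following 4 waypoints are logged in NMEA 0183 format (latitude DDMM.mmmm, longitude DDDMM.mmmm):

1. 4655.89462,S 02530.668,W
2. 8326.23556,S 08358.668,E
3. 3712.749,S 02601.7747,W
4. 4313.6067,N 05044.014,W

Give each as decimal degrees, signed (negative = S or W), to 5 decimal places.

Point 1:
  Latitude: split at 2 digits → 46° and 55.89462′; 46 + 55.89462/60 = 46.931577
  S ⇒ negate
  Lon: split at 3 digits → 025° and 30.668′; 25 + 30.668/60 = 25.511133
  hemisphere W, so the sign is −
Point 2:
  φ: degrees = first 2 digits = 83, minutes = 26.23556; 83 + 26.23556/60 = 83.437259
  S → negative
  λ: degrees = first 3 digits = 83, minutes = 58.668; 83 + 58.668/60 = 83.977800
  E ⇒ keep positive
Point 3:
  Latitude: split at 2 digits → 37° and 12.749′; 37 + 12.749/60 = 37.212483
  S → negative
  λ: degrees = first 3 digits = 26, minutes = 1.7747; 26 + 1.7747/60 = 26.029578
  hemisphere W, so the sign is −
Point 4:
  φ: split at 2 digits → 43° and 13.6067′; 43 + 13.6067/60 = 43.226778
  N ⇒ keep positive
  λ: split at 3 digits → 050° and 44.014′; 50 + 44.014/60 = 50.733567
  W → negative

1. -46.93158, -25.51113
2. -83.43726, 83.97780
3. -37.21248, -26.02958
4. 43.22678, -50.73357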